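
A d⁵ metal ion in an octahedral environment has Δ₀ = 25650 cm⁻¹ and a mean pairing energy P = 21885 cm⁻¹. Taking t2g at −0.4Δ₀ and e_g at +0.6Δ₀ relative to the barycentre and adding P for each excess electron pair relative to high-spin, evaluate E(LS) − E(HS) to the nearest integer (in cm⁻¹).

-7530

High-spin: t2g^3 e_g^2, CFSE = 0.0Δ₀ = 0 cm⁻¹.
Low-spin: t2g^5 e_g^0, orbital CFSE = -2.0Δ₀ = -51300 cm⁻¹; plus 2 excess pairs × P = +43770 cm⁻¹; total -7530 cm⁻¹.
E(LS) − E(HS) = -7530 − (0) = -7530 cm⁻¹.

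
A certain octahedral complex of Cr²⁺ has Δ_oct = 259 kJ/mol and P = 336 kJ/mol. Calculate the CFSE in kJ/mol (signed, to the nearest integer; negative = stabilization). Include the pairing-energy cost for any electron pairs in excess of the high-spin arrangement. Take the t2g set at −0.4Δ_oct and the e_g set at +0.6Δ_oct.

Cr is in group 6, so Cr²⁺ is d⁴ (6 − 2 = 4).
With Δ_oct < P the complex is high-spin.
Filling d⁴ accordingly: t2g^3 e_g^1.
Orbital CFSE = -0.6Δ_oct = -0.6 × 259 = -155 kJ/mol.
High-spin has no excess pairs, so no pairing correction applies.

-155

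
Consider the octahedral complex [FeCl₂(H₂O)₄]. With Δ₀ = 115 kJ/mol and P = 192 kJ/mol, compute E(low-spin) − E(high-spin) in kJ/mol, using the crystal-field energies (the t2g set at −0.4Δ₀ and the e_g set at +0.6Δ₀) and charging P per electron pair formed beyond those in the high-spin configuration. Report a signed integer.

154

Ligand charges: 2×(-1) from Cl⁻ and 4×(+0) from H₂O sum to -2; with overall charge +0, Fe is +2.
Fe sits in group 8; removing 2 electrons leaves Fe²⁺ with 8 − 2 = 6 d electrons.
High-spin: t2g^4 e_g^2, CFSE = -0.4Δ₀ = -46 kJ/mol.
For low-spin the configuration is t2g^6 e_g^0: orbital energy -2.4 × 115 = -276 kJ/mol, and 2 additional pairs relative to high-spin add 384 kJ/mol, giving 108 kJ/mol.
E(LS) − E(HS) = 108 − (-46) = 154 kJ/mol.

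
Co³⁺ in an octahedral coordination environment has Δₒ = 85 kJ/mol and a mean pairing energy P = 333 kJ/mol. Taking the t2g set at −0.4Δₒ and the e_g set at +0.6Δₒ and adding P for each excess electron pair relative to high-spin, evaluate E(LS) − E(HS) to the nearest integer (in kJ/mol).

496

Co³⁺: group 9, so d-count = 9 − 3 = 6.
In the high-spin limit (t2g^4 e_g^2) the orbital term is -0.4Δₒ = -34 kJ/mol, with no excess pairing.
For low-spin the configuration is t2g^6 e_g^0: orbital energy -2.4 × 85 = -204 kJ/mol, and 2 additional pairs relative to high-spin add 666 kJ/mol, giving 462 kJ/mol.
E(LS) − E(HS) = 462 − (-34) = 496 kJ/mol.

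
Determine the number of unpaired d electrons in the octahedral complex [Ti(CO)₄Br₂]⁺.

Ligand charges: 4×(+0) from CO and 2×(-1) from Br⁻ sum to -2; with overall charge +1, Ti is +3.
Group 4 minus oxidation state +3 gives a d¹ configuration for Ti³⁺.
Configuration: t₂g¹ eg⁰, giving 1 unpaired electron.

1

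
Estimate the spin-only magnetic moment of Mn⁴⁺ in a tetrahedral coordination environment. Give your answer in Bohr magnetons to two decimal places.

3.87 Bohr magnetons

Mn sits in group 7; removing 4 electrons leaves Mn⁴⁺ with 7 − 4 = 3 d electrons.
Tetrahedral fields are weak (Δₜ ≈ 4/9 Δₒ), so electrons fill high-spin.
Configuration: e² t₂¹ → 3 unpaired electrons.
μ(spin-only) = √[3(3+2)] = √15 ≈ 3.87 Bohr magnetons.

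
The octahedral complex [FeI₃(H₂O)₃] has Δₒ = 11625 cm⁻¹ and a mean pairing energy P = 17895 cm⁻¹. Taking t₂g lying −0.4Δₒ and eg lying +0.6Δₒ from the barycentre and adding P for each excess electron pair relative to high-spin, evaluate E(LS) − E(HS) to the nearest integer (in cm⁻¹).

12540

Ligand charges: 3×(-1) from I⁻ and 3×(+0) from H₂O sum to -3; with overall charge +0, Fe is +3.
Fe is in group 8, so Fe³⁺ is d⁵ (8 − 3 = 5).
High-spin d⁵ fills as t₂g³ eg² with CFSE 3(−0.4) + 2(+0.6) = 0.0Δₒ = 0 cm⁻¹.
Low-spin t₂g⁵ eg⁰ gives -2.0Δₒ = -23250 cm⁻¹, but forming 2 extra pairs costs 2P = 35790 cm⁻¹, so E(LS) = -23250 + 35790 = 12540 cm⁻¹.
Thus E(LS) − E(HS) = 12540 cm⁻¹.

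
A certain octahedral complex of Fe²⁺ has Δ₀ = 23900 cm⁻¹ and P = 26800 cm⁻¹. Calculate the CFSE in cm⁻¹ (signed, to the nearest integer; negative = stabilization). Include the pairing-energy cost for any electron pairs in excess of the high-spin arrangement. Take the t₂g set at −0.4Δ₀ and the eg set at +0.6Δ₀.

-9560

Group 8 minus oxidation state +2 gives a d⁶ configuration for Fe²⁺.
Δ₀ < P, so pairing is avoided: the ground state is high-spin.
That gives t₂g⁴ eg².
Orbital CFSE = -0.4Δ₀ = -0.4 × 23900 = -9560 cm⁻¹.
High-spin has no excess pairs, so no pairing correction applies.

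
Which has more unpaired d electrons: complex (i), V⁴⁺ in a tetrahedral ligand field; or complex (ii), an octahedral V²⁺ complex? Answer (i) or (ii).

(ii)

(i): V is in group 5, so V⁴⁺ is d¹ (5 − 4 = 1); Tetrahedral fields are weak (Δₜ ≈ 4/9 Δₒ), so electrons fill high-spin; e^1 t2^0 → 1 unpaired.
(ii): V sits in group 5; removing 2 electrons leaves V²⁺ with 5 − 2 = 3 d electrons; t₂g³ eg⁰ → 3 unpaired.
So (ii) has more unpaired electrons.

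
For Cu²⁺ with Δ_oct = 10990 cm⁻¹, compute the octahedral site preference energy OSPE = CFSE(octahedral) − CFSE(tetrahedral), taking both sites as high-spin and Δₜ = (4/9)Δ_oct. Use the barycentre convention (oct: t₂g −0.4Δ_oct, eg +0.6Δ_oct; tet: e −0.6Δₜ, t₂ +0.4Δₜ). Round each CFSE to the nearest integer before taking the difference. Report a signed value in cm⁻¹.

Cu is in group 11, so Cu²⁺ is d⁹ (11 − 2 = 9).
Octahedral high-spin t2g^6 e_g^3: CFSE = -0.6 × 10990 = -6594 cm⁻¹.
In a tetrahedral site the filling is e^4 t2^5: CFSE(tet) = -0.4Δₜ = -0.4 × (4/9)(10990) = -1954 cm⁻¹.
Subtracting, OSPE = -6594 − (-1954) = -4640 cm⁻¹.

-4640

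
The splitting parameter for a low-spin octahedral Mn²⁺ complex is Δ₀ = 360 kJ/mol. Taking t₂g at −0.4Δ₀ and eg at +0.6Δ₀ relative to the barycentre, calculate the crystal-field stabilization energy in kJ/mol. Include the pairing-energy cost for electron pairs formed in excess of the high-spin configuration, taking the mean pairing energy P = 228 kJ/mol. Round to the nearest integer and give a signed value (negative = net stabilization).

-264

Mn²⁺: group 7, so d-count = 7 − 2 = 5.
Configuration: t₂g⁵ eg⁰.
Orbital CFSE = 5(-0.4) + 0(0.6) = -2.0Δ₀ = -2.0 × 360 = -720 kJ/mol.
High-spin d⁵ would be t₂g³ eg² with 0 pairs; low-spin has 2, so 2 excess pairs cost +2P = +456 kJ/mol.
Net CFSE = -720 + 456 = -264 kJ/mol.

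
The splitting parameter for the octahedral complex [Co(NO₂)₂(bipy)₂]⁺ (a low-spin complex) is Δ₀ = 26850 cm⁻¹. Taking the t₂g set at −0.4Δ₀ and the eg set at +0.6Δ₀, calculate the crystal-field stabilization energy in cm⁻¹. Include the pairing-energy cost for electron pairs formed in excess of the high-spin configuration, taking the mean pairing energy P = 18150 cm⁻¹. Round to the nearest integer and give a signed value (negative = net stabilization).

-28140

Ligand charges: 2×(-1) from NO₂⁻ and 2×(+0) from bipy sum to -2; with overall charge +1, Co is +3.
Co³⁺: group 9, so d-count = 9 − 3 = 6.
The d⁶ electrons fill as t₂g⁶ eg⁰.
CFSE(orbital) = 6×(-0.4Δ₀) + 0×(0.6Δ₀) = -2.4Δ₀; with Δ₀ = 26850 cm⁻¹ that is -64440 cm⁻¹.
High-spin d⁶ would be t₂g⁴ eg² with 1 pair; low-spin has 3, so 2 excess pairs cost +2P = +36300 cm⁻¹.
Overall CFSE = -64440 + 36300 = -28140 cm⁻¹.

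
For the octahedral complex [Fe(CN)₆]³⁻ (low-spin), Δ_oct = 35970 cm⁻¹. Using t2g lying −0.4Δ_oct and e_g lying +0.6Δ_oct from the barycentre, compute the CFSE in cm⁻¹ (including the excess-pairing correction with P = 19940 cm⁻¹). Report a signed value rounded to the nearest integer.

Each CN⁻ contributes -1; 6 × (-1) = -6. With overall charge -3, Fe is in the +3 oxidation state.
Fe sits in group 8; removing 3 electrons leaves Fe³⁺ with 8 − 3 = 5 d electrons.
Electron filling gives t2g^5 e_g^0.
The orbital stabilization is -2.0Δ_oct = -2.0 × 35970 = -71940 cm⁻¹.
Pairing penalty: 2 pairs vs 0 in the high-spin reference → 2 extra × P = 39880 cm⁻¹.
Combining: -71940 + 39880 = -32060 cm⁻¹.

-32060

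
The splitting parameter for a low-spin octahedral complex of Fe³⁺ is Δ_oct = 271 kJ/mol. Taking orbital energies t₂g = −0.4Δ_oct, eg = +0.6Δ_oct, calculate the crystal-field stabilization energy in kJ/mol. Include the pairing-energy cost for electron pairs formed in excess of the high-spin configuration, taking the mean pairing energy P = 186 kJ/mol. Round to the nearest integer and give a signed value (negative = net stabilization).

-170

Group 8 minus oxidation state +3 gives a d⁵ configuration for Fe³⁺.
Electron filling gives t₂g⁵ eg⁰.
The orbital stabilization is -2.0Δ_oct = -2.0 × 271 = -542 kJ/mol.
Pairing penalty: 2 pairs vs 0 in the high-spin reference → 2 extra × P = 372 kJ/mol.
Net CFSE = -542 + 372 = -170 kJ/mol.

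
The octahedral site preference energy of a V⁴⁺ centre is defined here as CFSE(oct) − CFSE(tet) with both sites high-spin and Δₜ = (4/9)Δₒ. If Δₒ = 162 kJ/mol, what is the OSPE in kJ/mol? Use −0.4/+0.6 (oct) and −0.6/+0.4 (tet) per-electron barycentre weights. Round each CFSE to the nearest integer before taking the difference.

Group 5 minus oxidation state +4 gives a d¹ configuration for V⁴⁺.
In an octahedral site d¹ (HS) is t₂g¹ eg⁰, giving CFSE(oct) = -0.4Δₒ = -65 kJ/mol.
Tetrahedral e¹ t₂⁰ gives -0.6Δₜ = -0.6 × (4/9) × 162 = -43 kJ/mol.
OSPE = -65 − (-43) = -22 kJ/mol.

-22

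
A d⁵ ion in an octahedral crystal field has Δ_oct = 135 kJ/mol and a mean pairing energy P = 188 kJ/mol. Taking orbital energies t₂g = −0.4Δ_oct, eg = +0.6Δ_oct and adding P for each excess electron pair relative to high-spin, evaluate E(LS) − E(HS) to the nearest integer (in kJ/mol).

In the high-spin limit (t₂g³ eg²) the orbital term is 0.0Δ_oct = 0 kJ/mol, with no excess pairing.
Low-spin: t₂g⁵ eg⁰, orbital CFSE = -2.0Δ_oct = -270 kJ/mol; plus 2 excess pairs × P = +376 kJ/mol; total 106 kJ/mol.
The difference is 106 − (0) = 106 kJ/mol, so high-spin lies lower.

106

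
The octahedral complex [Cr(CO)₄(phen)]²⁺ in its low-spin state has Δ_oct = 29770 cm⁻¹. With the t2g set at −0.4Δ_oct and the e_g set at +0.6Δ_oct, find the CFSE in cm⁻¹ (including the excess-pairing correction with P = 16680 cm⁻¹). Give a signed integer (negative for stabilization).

-30952

Ligand charges: 4×(+0) from CO and 1×(+0) from phen sum to +0; with overall charge +2, Cr is +2.
Cr is in group 6, so Cr²⁺ is d⁴ (6 − 2 = 4).
Electron filling gives t2g^4 e_g^0.
CFSE(orbital) = 4×(-0.4Δ_oct) + 0×(0.6Δ_oct) = -1.6Δ_oct; with Δ_oct = 29770 cm⁻¹ that is -47632 cm⁻¹.
Relative to high-spin t2g^3 e_g^1 (0 paired), the low-spin configuration has 1 additional pair, contributing +1 × 16680 = +16680 cm⁻¹.
Net CFSE = -47632 + 16680 = -30952 cm⁻¹.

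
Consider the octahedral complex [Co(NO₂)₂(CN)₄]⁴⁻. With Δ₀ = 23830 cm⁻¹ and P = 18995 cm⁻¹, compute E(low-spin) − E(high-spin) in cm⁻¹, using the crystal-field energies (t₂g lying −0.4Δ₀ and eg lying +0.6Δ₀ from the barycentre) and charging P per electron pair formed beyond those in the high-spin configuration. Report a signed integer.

Ligand charges: 2×(-1) from NO₂⁻ and 4×(-1) from CN⁻ sum to -6; with overall charge -4, Co is +2.
Co sits in group 9; removing 2 electrons leaves Co²⁺ with 9 − 2 = 7 d electrons.
In the high-spin limit (t₂g⁵ eg²) the orbital term is -0.8Δ₀ = -19064 cm⁻¹, with no excess pairing.
For low-spin the configuration is t₂g⁶ eg¹: orbital energy -1.8 × 23830 = -42894 cm⁻¹, and 1 additional pair relative to high-spin adds 18995 cm⁻¹, giving -23899 cm⁻¹.
The difference is -23899 − (-19064) = -4835 cm⁻¹, so low-spin lies lower.

-4835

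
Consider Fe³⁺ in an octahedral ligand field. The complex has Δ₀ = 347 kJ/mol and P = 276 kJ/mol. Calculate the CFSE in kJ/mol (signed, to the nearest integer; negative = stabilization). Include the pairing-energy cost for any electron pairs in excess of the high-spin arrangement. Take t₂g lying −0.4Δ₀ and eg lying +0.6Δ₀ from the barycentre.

-142

Fe is in group 8, so Fe³⁺ is d⁵ (8 − 3 = 5).
Here Δ₀ > P (347 > 276), so the low-spin state is favoured.
Configuration: t₂g⁵ eg⁰.
Orbital CFSE = -2.0Δ₀ = -2.0 × 347 = -694 kJ/mol.
Excess pairs vs high-spin: 2 − 0 = 2; pairing cost = +552 kJ/mol.
Net CFSE = -694 + 552 = -142 kJ/mol.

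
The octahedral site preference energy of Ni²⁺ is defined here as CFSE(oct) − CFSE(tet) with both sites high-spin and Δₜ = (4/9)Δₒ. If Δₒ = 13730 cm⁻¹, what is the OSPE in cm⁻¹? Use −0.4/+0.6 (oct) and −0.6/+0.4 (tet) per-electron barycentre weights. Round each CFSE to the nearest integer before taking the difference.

Group 10 minus oxidation state +2 gives a d⁸ configuration for Ni²⁺.
Octahedral (high-spin): t2g^6 e_g^2, CFSE = 6(−0.4) + 2(+0.6) = -1.2Δₒ = -1.2 × 13730 = -16476 cm⁻¹.
Tetrahedral e^4 t2^4 gives -0.8Δₜ = -0.8 × (4/9) × 13730 = -4882 cm⁻¹.
OSPE = CFSE(oct) − CFSE(tet) = -16476 − (-4882) = -11594 cm⁻¹.

-11594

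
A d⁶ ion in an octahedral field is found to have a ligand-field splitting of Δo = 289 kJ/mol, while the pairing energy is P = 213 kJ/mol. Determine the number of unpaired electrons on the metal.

0

Since Δo = 289 kJ/mol > P = 213 kJ/mol, the complex adopts the low-spin configuration.
Configuration: t₂g⁶ eg⁰.
Unpaired electrons: 0.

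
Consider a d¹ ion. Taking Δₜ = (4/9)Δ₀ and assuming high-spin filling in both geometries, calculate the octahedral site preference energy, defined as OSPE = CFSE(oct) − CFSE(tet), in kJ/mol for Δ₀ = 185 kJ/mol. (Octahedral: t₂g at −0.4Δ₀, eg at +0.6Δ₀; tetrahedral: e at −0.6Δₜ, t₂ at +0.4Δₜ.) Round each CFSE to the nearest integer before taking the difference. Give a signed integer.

-25

In an octahedral site d¹ (HS) is t2g^1 e_g^0, giving CFSE(oct) = -0.4Δ₀ = -74 kJ/mol.
Tetrahedral e^1 t2^0 gives -0.6Δₜ = -0.6 × (4/9) × 185 = -49 kJ/mol.
OSPE = -74 − (-49) = -25 kJ/mol.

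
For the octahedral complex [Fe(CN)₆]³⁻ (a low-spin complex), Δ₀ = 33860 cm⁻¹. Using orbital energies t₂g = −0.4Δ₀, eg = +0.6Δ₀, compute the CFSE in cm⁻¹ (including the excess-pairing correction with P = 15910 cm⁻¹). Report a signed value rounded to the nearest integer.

Each CN⁻ contributes -1; 6 × (-1) = -6. With overall charge -3, Fe is in the +3 oxidation state.
Fe sits in group 8; removing 3 electrons leaves Fe³⁺ with 8 − 3 = 5 d electrons.
Configuration: t₂g⁵ eg⁰.
Orbital CFSE = 5(-0.4) + 0(0.6) = -2.0Δ₀ = -2.0 × 33860 = -67720 cm⁻¹.
Relative to high-spin t₂g³ eg² (0 paired), the low-spin configuration has 2 additional pairs, contributing +2 × 15910 = +31820 cm⁻¹.
Net CFSE = -67720 + 31820 = -35900 cm⁻¹.

-35900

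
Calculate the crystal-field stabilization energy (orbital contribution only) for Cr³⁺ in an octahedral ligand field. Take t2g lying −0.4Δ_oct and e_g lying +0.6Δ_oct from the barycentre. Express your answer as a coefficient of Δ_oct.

Cr sits in group 6; removing 3 electrons leaves Cr³⁺ with 6 − 3 = 3 d electrons.
For octahedral d³ the high- and low-spin configurations coincide.
Configuration: t2g^3 e_g^0.
CFSE = 3(-0.4Δ_oct) + 0(0.6Δ_oct) = -1.2Δ_oct + 0.0Δ_oct = -1.2Δ_oct.

-1.2 Δ_oct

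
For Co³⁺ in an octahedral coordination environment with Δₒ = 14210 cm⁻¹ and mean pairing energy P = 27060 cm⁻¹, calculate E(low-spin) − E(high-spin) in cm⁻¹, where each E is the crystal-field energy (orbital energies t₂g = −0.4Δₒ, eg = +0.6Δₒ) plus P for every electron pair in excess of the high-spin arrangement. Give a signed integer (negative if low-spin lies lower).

25700

Co³⁺: group 9, so d-count = 9 − 3 = 6.
High-spin d⁶ fills as t₂g⁴ eg² with CFSE 4(−0.4) + 2(+0.6) = -0.4Δₒ = -5684 cm⁻¹.
Low-spin: t₂g⁶ eg⁰, orbital CFSE = -2.4Δₒ = -34104 cm⁻¹; plus 2 excess pairs × P = +54120 cm⁻¹; total 20016 cm⁻¹.
The difference is 20016 − (-5684) = 25700 cm⁻¹, so high-spin lies lower.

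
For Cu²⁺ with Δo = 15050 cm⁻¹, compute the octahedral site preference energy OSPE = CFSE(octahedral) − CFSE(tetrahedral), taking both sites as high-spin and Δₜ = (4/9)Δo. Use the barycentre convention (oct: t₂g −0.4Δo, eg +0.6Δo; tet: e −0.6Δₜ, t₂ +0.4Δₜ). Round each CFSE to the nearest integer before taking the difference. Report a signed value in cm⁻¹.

Cu is in group 11, so Cu²⁺ is d⁹ (11 − 2 = 9).
Octahedral high-spin t₂g⁶ eg³: CFSE = -0.6 × 15050 = -9030 cm⁻¹.
Tetrahedral e⁴ t₂⁵ gives -0.4Δₜ = -0.4 × (4/9) × 15050 = -2676 cm⁻¹.
Subtracting, OSPE = -9030 − (-2676) = -6354 cm⁻¹.

-6354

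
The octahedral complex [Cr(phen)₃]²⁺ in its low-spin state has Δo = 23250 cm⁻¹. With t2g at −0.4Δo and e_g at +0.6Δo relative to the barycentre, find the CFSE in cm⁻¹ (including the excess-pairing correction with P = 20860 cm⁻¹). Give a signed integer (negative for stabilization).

phen is neutral, so the +2 overall charge sits on Cr: oxidation state +2.
Cr is in group 6, so Cr²⁺ is d⁴ (6 − 2 = 4).
Electron filling gives t2g^4 e_g^0.
The orbital stabilization is -1.6Δo = -1.6 × 23250 = -37200 cm⁻¹.
High-spin d⁴ would be t2g^3 e_g^1 with 0 pairs; low-spin has 1, so 1 excess pair costs +1P = +20860 cm⁻¹.
Combining: -37200 + 20860 = -16340 cm⁻¹.

-16340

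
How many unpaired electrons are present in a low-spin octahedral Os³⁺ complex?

1

Group 8 minus oxidation state +3 gives a d⁵ configuration for Os³⁺.
Configuration: t2g^5 e_g^0, giving 1 unpaired electron.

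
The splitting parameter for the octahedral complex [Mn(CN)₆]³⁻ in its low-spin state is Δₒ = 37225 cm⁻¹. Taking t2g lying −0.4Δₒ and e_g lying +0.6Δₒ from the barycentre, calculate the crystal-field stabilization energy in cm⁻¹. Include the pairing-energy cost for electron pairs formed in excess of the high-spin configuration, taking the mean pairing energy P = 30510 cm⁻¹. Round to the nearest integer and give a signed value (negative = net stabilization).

-29050

Each CN⁻ contributes -1; 6 × (-1) = -6. With overall charge -3, Mn is in the +3 oxidation state.
Group 7 minus oxidation state +3 gives a d⁴ configuration for Mn³⁺.
Configuration: t2g^4 e_g^0.
CFSE(orbital) = 4×(-0.4Δₒ) + 0×(0.6Δₒ) = -1.6Δₒ; with Δₒ = 37225 cm⁻¹ that is -59560 cm⁻¹.
Pairing penalty: 1 pair vs 0 in the high-spin reference → 1 extra × P = 30510 cm⁻¹.
Net CFSE = -59560 + 30510 = -29050 cm⁻¹.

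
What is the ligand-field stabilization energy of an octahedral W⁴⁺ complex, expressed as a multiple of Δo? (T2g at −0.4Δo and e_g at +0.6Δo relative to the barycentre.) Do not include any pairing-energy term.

Group 6 minus oxidation state +4 gives a d² configuration for W⁴⁺.
For octahedral d² the high- and low-spin configurations coincide.
Configuration: t2g^2 e_g^0.
CFSE = 2(-0.4Δo) + 0(0.6Δo) = -0.8Δo + 0.0Δo = -0.8Δo.

-0.8 Δo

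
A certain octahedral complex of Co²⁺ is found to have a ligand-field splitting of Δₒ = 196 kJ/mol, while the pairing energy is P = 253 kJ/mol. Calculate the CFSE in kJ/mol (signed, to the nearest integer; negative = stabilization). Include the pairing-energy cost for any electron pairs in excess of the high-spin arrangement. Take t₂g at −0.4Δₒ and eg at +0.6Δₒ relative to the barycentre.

-157

Co²⁺: group 9, so d-count = 9 − 2 = 7.
Here Δₒ < P (196 < 253), so the high-spin state is favoured.
That gives t₂g⁵ eg².
Orbital CFSE = -0.8Δₒ = -0.8 × 196 = -157 kJ/mol.
High-spin has no excess pairs, so no pairing correction applies.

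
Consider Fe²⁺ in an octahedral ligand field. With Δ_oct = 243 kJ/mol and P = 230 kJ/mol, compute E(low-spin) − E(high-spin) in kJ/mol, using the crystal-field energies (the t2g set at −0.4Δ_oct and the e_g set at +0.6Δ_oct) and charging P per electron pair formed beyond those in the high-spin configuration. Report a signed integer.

Fe sits in group 8; removing 2 electrons leaves Fe²⁺ with 8 − 2 = 6 d electrons.
High-spin: t2g^4 e_g^2, CFSE = -0.4Δ_oct = -97 kJ/mol.
Low-spin: t2g^6 e_g^0, orbital CFSE = -2.4Δ_oct = -583 kJ/mol; plus 2 excess pairs × P = +460 kJ/mol; total -123 kJ/mol.
Thus E(LS) − E(HS) = -26 kJ/mol.

-26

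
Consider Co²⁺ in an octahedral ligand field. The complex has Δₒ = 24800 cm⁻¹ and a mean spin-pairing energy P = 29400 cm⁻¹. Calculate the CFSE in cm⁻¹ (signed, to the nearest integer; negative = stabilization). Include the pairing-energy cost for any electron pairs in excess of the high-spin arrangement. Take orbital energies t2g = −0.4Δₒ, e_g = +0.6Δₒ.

Co²⁺: group 9, so d-count = 9 − 2 = 7.
Since Δₒ = 24800 cm⁻¹ < P = 29400 cm⁻¹, the complex adopts the high-spin configuration.
That gives t2g^5 e_g^2.
Orbital CFSE = -0.8Δₒ = -0.8 × 24800 = -19840 cm⁻¹.
High-spin has no excess pairs, so no pairing correction applies.

-19840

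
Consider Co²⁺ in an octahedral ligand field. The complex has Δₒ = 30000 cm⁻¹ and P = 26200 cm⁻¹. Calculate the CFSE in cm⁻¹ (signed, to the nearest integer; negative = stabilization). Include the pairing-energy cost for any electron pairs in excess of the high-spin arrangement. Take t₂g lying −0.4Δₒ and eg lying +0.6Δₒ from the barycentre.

Co²⁺: group 9, so d-count = 9 − 2 = 7.
Since Δₒ = 30000 cm⁻¹ > P = 26200 cm⁻¹, the complex adopts the low-spin configuration.
Configuration: t₂g⁶ eg¹.
Orbital CFSE = -1.8Δₒ = -1.8 × 30000 = -54000 cm⁻¹.
Excess pairs vs high-spin: 3 − 2 = 1; pairing cost = +26200 cm⁻¹.
Net CFSE = -54000 + 26200 = -27800 cm⁻¹.

-27800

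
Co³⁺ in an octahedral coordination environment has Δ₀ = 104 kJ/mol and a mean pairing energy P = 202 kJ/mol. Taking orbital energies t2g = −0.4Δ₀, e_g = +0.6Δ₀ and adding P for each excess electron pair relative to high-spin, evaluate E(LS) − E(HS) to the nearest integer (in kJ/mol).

Group 9 minus oxidation state +3 gives a d⁶ configuration for Co³⁺.
High-spin: t2g^4 e_g^2, CFSE = -0.4Δ₀ = -42 kJ/mol.
Low-spin t2g^6 e_g^0 gives -2.4Δ₀ = -250 kJ/mol, but forming 2 extra pairs costs 2P = 404 kJ/mol, so E(LS) = -250 + 404 = 154 kJ/mol.
Thus E(LS) − E(HS) = 196 kJ/mol.

196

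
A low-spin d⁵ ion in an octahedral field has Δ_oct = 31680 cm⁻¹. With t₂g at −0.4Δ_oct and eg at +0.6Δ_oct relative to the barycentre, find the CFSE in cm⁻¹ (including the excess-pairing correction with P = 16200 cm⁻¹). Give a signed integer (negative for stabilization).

Configuration: t₂g⁵ eg⁰.
CFSE(orbital) = 5×(-0.4Δ_oct) + 0×(0.6Δ_oct) = -2.0Δ_oct; with Δ_oct = 31680 cm⁻¹ that is -63360 cm⁻¹.
Relative to high-spin t₂g³ eg² (0 paired), the low-spin configuration has 2 additional pairs, contributing +2 × 16200 = +32400 cm⁻¹.
Combining: -63360 + 32400 = -30960 cm⁻¹.

-30960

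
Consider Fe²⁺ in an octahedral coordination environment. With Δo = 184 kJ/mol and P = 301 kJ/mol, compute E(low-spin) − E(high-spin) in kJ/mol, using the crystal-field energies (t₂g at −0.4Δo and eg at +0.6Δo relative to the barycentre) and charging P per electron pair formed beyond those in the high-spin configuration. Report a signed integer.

Fe²⁺: group 8, so d-count = 8 − 2 = 6.
High-spin: t₂g⁴ eg², CFSE = -0.4Δo = -74 kJ/mol.
For low-spin the configuration is t₂g⁶ eg⁰: orbital energy -2.4 × 184 = -442 kJ/mol, and 2 additional pairs relative to high-spin add 602 kJ/mol, giving 160 kJ/mol.
Thus E(LS) − E(HS) = 234 kJ/mol.

234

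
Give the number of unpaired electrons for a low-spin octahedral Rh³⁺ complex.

0

Rh sits in group 9; removing 3 electrons leaves Rh³⁺ with 9 − 3 = 6 d electrons.
Configuration: t2g^6 e_g^0, giving 0 unpaired electrons.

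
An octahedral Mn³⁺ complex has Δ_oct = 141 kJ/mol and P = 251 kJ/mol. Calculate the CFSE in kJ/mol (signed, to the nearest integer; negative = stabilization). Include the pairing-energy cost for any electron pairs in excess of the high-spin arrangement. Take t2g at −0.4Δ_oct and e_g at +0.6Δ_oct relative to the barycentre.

Group 7 minus oxidation state +3 gives a d⁴ configuration for Mn³⁺.
Here Δ_oct < P (141 < 251), so the high-spin state is favoured.
Filling d⁴ accordingly: t2g^3 e_g^1.
Orbital CFSE = -0.6Δ_oct = -0.6 × 141 = -85 kJ/mol.
High-spin has no excess pairs, so no pairing correction applies.

-85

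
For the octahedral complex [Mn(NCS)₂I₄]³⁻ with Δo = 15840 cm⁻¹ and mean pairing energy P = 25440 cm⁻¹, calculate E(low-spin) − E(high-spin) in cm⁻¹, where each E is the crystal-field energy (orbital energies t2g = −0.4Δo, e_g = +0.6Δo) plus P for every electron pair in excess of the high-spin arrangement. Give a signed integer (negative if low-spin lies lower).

Ligand charges: 2×(-1) from NCS⁻ and 4×(-1) from I⁻ sum to -6; with overall charge -3, Mn is +3.
Mn is in group 7, so Mn³⁺ is d⁴ (7 − 3 = 4).
In the high-spin limit (t2g^3 e_g^1) the orbital term is -0.6Δo = -9504 cm⁻¹, with no excess pairing.
Low-spin t2g^4 e_g^0 gives -1.6Δo = -25344 cm⁻¹, but forming 1 extra pair costs 1P = 25440 cm⁻¹, so E(LS) = -25344 + 25440 = 96 cm⁻¹.
Thus E(LS) − E(HS) = 9600 cm⁻¹.

9600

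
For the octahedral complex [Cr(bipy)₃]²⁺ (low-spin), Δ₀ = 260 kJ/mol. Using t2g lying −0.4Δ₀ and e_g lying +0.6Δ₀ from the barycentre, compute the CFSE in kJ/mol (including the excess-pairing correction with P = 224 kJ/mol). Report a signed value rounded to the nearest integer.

bipy is neutral, so the +2 overall charge sits on Cr: oxidation state +2.
Cr is in group 6, so Cr²⁺ is d⁴ (6 − 2 = 4).
Electron filling gives t2g^4 e_g^0.
Orbital CFSE = 4(-0.4) + 0(0.6) = -1.6Δ₀ = -1.6 × 260 = -416 kJ/mol.
Relative to high-spin t2g^3 e_g^1 (0 paired), the low-spin configuration has 1 additional pair, contributing +1 × 224 = +224 kJ/mol.
Combining: -416 + 224 = -192 kJ/mol.

-192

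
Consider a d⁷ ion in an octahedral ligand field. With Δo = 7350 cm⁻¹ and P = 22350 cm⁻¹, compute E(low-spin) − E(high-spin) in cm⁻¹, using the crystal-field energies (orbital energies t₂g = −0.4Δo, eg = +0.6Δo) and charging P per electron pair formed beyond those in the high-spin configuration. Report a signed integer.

15000

High-spin: t₂g⁵ eg², CFSE = -0.8Δo = -5880 cm⁻¹.
For low-spin the configuration is t₂g⁶ eg¹: orbital energy -1.8 × 7350 = -13230 cm⁻¹, and 1 additional pair relative to high-spin adds 22350 cm⁻¹, giving 9120 cm⁻¹.
E(LS) − E(HS) = 9120 − (-5880) = 15000 cm⁻¹.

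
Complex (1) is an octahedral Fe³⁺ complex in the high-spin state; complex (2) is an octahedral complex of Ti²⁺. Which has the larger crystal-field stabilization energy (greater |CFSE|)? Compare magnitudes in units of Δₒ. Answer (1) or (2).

(1): Group 8 minus oxidation state +3 gives a d⁵ configuration for Fe³⁺; t2g^3 e_g^2, CFSE = 0.0Δₒ.
(2): Group 4 minus oxidation state +2 gives a d² configuration for Ti²⁺; t₂g² eg⁰, CFSE = -0.8Δₒ.
So (2) has the larger |CFSE|.

(2)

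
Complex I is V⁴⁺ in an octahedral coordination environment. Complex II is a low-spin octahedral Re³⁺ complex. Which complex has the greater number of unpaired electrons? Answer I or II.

I: V⁴⁺: group 5, so d-count = 5 − 4 = 1; t₂g¹ eg⁰ → 1 unpaired.
II: Re sits in group 7; removing 3 electrons leaves Re³⁺ with 7 − 3 = 4 d electrons; t₂g⁴ eg⁰ → 2 unpaired.
So II has more unpaired electrons.

II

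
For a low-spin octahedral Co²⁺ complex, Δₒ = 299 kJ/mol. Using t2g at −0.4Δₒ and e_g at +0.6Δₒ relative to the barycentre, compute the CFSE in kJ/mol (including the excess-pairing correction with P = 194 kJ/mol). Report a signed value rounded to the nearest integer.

-344

Co sits in group 9; removing 2 electrons leaves Co²⁺ with 9 − 2 = 7 d electrons.
Electron filling gives t2g^6 e_g^1.
Orbital CFSE = 6(-0.4) + 1(0.6) = -1.8Δₒ = -1.8 × 299 = -538 kJ/mol.
Pairing penalty: 3 pairs vs 2 in the high-spin reference → 1 extra × P = 194 kJ/mol.
Overall CFSE = -538 + 194 = -344 kJ/mol.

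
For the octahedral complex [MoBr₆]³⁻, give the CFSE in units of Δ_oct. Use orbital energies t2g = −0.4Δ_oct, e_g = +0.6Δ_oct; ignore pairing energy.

Each Br⁻ contributes -1; 6 × (-1) = -6. With overall charge -3, Mo is in the +3 oxidation state.
Mo sits in group 6; removing 3 electrons leaves Mo³⁺ with 6 − 3 = 3 d electrons.
Configuration: t2g^3 e_g^0.
CFSE = 3(-0.4Δ_oct) + 0(0.6Δ_oct) = -1.2Δ_oct + 0.0Δ_oct = -1.2Δ_oct.

-1.2 Δ_oct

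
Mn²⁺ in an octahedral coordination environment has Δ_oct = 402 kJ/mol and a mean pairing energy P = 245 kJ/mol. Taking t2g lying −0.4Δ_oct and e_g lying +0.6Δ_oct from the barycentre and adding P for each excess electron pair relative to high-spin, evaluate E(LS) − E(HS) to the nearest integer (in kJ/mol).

-314

Mn²⁺: group 7, so d-count = 7 − 2 = 5.
High-spin: t2g^3 e_g^2, CFSE = 0.0Δ_oct = 0 kJ/mol.
Low-spin: t2g^5 e_g^0, orbital CFSE = -2.0Δ_oct = -804 kJ/mol; plus 2 excess pairs × P = +490 kJ/mol; total -314 kJ/mol.
E(LS) − E(HS) = -314 − (0) = -314 kJ/mol.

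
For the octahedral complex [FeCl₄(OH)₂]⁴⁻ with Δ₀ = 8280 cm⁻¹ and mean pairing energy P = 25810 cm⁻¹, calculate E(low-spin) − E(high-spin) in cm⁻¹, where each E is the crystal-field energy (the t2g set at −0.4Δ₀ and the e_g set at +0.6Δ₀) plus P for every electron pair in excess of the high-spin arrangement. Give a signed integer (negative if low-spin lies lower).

35060

Ligand charges: 4×(-1) from Cl⁻ and 2×(-1) from OH⁻ sum to -6; with overall charge -4, Fe is +2.
Group 8 minus oxidation state +2 gives a d⁶ configuration for Fe²⁺.
In the high-spin limit (t2g^4 e_g^2) the orbital term is -0.4Δ₀ = -3312 cm⁻¹, with no excess pairing.
Low-spin: t2g^6 e_g^0, orbital CFSE = -2.4Δ₀ = -19872 cm⁻¹; plus 2 excess pairs × P = +51620 cm⁻¹; total 31748 cm⁻¹.
Thus E(LS) − E(HS) = 35060 cm⁻¹.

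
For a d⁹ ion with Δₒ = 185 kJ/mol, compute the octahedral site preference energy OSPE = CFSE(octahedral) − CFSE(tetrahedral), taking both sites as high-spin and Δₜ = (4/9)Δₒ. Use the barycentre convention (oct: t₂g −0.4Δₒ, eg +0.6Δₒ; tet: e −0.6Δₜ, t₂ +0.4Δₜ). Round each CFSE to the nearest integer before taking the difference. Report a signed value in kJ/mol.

-78

In an octahedral site d⁹ (HS) is t2g^6 e_g^3, giving CFSE(oct) = -0.6Δₒ = -111 kJ/mol.
In a tetrahedral site the filling is e^4 t2^5: CFSE(tet) = -0.4Δₜ = -0.4 × (4/9)(185) = -33 kJ/mol.
OSPE = -111 − (-33) = -78 kJ/mol.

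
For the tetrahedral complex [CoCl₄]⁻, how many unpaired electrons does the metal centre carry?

Each Cl⁻ contributes -1; 4 × (-1) = -4. With overall charge -1, Co is in the +3 oxidation state.
Co³⁺: group 9, so d-count = 9 − 3 = 6.
With tetrahedral geometry the complex is necessarily high-spin.
Configuration: e³ t₂³, giving 4 unpaired electrons.

4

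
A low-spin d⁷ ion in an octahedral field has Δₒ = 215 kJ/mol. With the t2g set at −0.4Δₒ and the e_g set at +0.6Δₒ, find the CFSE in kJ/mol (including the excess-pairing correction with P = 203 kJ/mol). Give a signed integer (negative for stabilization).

Electron filling gives t2g^6 e_g^1.
Orbital CFSE = 6(-0.4) + 1(0.6) = -1.8Δₒ = -1.8 × 215 = -387 kJ/mol.
Relative to high-spin t2g^5 e_g^2 (2 paired), the low-spin configuration has 1 additional pair, contributing +1 × 203 = +203 kJ/mol.
Overall CFSE = -387 + 203 = -184 kJ/mol.

-184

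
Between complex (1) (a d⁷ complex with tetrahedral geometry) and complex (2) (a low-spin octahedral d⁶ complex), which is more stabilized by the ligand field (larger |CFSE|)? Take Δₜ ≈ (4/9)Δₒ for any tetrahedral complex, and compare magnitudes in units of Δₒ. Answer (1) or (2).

(2)

(1): Tetrahedral fields are weak (Δₜ ≈ 4/9 Δₒ), so electrons fill high-spin; e⁴ t₂³, CFSE = -1.2Δₜ ≈ -0.53Δₒ.
(2): t2g^6 e_g^0, CFSE = -2.4Δₒ.
So (2) has the larger |CFSE|.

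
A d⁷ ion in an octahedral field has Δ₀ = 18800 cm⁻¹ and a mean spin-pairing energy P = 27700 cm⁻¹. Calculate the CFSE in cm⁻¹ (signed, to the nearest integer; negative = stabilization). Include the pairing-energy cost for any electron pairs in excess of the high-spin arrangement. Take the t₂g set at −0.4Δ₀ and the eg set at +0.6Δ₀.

-15040

With Δ₀ < P the complex is high-spin.
That gives t₂g⁵ eg².
Orbital CFSE = -0.8Δ₀ = -0.8 × 18800 = -15040 cm⁻¹.
High-spin has no excess pairs, so no pairing correction applies.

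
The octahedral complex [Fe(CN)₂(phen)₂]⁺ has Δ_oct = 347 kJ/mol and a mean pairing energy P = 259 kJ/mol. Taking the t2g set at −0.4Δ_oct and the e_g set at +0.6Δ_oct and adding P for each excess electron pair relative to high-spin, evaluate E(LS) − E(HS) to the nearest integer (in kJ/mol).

-176

Ligand charges: 2×(-1) from CN⁻ and 2×(+0) from phen sum to -2; with overall charge +1, Fe is +3.
Fe sits in group 8; removing 3 electrons leaves Fe³⁺ with 8 − 3 = 5 d electrons.
In the high-spin limit (t2g^3 e_g^2) the orbital term is 0.0Δ_oct = 0 kJ/mol, with no excess pairing.
Low-spin t2g^5 e_g^0 gives -2.0Δ_oct = -694 kJ/mol, but forming 2 extra pairs costs 2P = 518 kJ/mol, so E(LS) = -694 + 518 = -176 kJ/mol.
Thus E(LS) − E(HS) = -176 kJ/mol.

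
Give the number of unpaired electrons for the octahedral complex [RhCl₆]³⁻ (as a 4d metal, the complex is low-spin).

Each Cl⁻ contributes -1; 6 × (-1) = -6. With overall charge -3, Rh is in the +3 oxidation state.
Rh sits in group 9; removing 3 electrons leaves Rh³⁺ with 9 − 3 = 6 d electrons.
Configuration: t2g^6 e_g^0, giving 0 unpaired electrons.

0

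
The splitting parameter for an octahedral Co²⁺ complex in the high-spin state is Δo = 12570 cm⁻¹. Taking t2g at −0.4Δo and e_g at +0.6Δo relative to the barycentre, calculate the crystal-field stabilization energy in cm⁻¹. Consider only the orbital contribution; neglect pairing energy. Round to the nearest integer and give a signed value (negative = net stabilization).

Co sits in group 9; removing 2 electrons leaves Co²⁺ with 9 − 2 = 7 d electrons.
Electron filling gives t2g^5 e_g^2.
CFSE(orbital) = 5×(-0.4Δo) + 2×(0.6Δo) = -0.8Δo; with Δo = 12570 cm⁻¹ that is -10056 cm⁻¹.

-10056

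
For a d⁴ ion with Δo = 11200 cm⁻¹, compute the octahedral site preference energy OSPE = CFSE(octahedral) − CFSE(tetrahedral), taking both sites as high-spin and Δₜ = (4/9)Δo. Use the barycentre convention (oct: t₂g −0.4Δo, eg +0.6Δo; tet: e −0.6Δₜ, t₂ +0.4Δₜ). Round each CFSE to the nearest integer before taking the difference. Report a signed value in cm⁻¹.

Octahedral (high-spin): t₂g³ eg¹, CFSE = 3(−0.4) + 1(+0.6) = -0.6Δo = -0.6 × 11200 = -6720 cm⁻¹.
Tetrahedral: e² t₂², CFSE = 2(−0.6) + 2(+0.4) = -0.4Δₜ = -0.4 × (4/9) × 11200 = -1991 cm⁻¹.
OSPE = CFSE(oct) − CFSE(tet) = -6720 − (-1991) = -4729 cm⁻¹.

-4729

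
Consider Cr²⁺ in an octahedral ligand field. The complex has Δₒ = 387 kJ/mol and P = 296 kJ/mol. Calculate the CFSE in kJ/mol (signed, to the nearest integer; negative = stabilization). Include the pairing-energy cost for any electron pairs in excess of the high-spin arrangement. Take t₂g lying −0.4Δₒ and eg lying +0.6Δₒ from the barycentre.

-323

Cr²⁺: group 6, so d-count = 6 − 2 = 4.
Since Δₒ = 387 kJ/mol > P = 296 kJ/mol, the complex adopts the low-spin configuration.
Configuration: t₂g⁴ eg⁰.
Orbital CFSE = -1.6Δₒ = -1.6 × 387 = -619 kJ/mol.
Excess pairs vs high-spin: 1 − 0 = 1; pairing cost = +296 kJ/mol.
Net CFSE = -619 + 296 = -323 kJ/mol.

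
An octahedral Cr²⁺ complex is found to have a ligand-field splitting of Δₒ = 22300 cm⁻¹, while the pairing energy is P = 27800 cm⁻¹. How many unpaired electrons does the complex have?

Cr²⁺: group 6, so d-count = 6 − 2 = 4.
Δₒ < P, so pairing is avoided: the ground state is high-spin.
Configuration: t₂g³ eg¹.
Unpaired electrons: 4.

4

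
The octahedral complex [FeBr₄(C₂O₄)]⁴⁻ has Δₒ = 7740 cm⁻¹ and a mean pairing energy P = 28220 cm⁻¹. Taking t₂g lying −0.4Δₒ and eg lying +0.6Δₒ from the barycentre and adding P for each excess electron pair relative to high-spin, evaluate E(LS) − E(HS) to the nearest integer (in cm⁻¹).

40960

Ligand charges: 4×(-1) from Br⁻ and 1×(-2) from C₂O₄²⁻ sum to -6; with overall charge -4, Fe is +2.
Fe²⁺: group 8, so d-count = 8 − 2 = 6.
High-spin: t₂g⁴ eg², CFSE = -0.4Δₒ = -3096 cm⁻¹.
For low-spin the configuration is t₂g⁶ eg⁰: orbital energy -2.4 × 7740 = -18576 cm⁻¹, and 2 additional pairs relative to high-spin add 56440 cm⁻¹, giving 37864 cm⁻¹.
E(LS) − E(HS) = 37864 − (-3096) = 40960 cm⁻¹.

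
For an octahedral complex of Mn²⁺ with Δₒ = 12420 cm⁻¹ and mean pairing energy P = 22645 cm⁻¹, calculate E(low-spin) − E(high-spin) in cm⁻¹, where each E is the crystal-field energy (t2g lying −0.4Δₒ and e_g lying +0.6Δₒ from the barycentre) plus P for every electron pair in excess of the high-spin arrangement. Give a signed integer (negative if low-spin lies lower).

20450

Mn sits in group 7; removing 2 electrons leaves Mn²⁺ with 7 − 2 = 5 d electrons.
High-spin: t2g^3 e_g^2, CFSE = 0.0Δₒ = 0 cm⁻¹.
For low-spin the configuration is t2g^5 e_g^0: orbital energy -2.0 × 12420 = -24840 cm⁻¹, and 2 additional pairs relative to high-spin add 45290 cm⁻¹, giving 20450 cm⁻¹.
The difference is 20450 − (0) = 20450 cm⁻¹, so high-spin lies lower.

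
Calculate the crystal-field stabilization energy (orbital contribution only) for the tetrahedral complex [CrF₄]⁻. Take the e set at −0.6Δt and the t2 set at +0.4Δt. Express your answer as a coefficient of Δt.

-0.8 Δt

Each F⁻ contributes -1; 4 × (-1) = -4. With overall charge -1, Cr is in the +3 oxidation state.
Cr sits in group 6; removing 3 electrons leaves Cr³⁺ with 6 − 3 = 3 d electrons.
Tetrahedral splitting is small, so the complex is high-spin.
Configuration: e^2 t2^1.
CFSE = 2(-0.6Δt) + 1(0.4Δt) = -1.2Δt + 0.4Δt = -0.8Δt.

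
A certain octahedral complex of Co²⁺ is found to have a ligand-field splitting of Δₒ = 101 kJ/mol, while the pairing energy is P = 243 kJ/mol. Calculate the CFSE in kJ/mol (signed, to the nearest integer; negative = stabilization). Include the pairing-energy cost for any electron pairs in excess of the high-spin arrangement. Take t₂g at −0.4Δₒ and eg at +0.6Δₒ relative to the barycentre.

Co²⁺: group 9, so d-count = 9 − 2 = 7.
Since Δₒ = 101 kJ/mol < P = 243 kJ/mol, the complex adopts the high-spin configuration.
Configuration: t₂g⁵ eg².
Orbital CFSE = -0.8Δₒ = -0.8 × 101 = -81 kJ/mol.
High-spin has no excess pairs, so no pairing correction applies.

-81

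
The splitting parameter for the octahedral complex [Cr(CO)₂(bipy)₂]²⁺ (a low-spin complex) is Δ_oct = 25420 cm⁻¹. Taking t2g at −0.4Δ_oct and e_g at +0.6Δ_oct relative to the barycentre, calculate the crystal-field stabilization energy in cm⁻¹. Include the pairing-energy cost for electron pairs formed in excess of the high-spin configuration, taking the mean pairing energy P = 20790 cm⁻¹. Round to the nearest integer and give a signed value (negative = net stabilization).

-19882

Ligand charges: 2×(+0) from CO and 2×(+0) from bipy sum to +0; with overall charge +2, Cr is +2.
Cr sits in group 6; removing 2 electrons leaves Cr²⁺ with 6 − 2 = 4 d electrons.
The d⁴ electrons fill as t2g^4 e_g^0.
Orbital CFSE = 4(-0.4) + 0(0.6) = -1.6Δ_oct = -1.6 × 25420 = -40672 cm⁻¹.
Relative to high-spin t2g^3 e_g^1 (0 paired), the low-spin configuration has 1 additional pair, contributing +1 × 20790 = +20790 cm⁻¹.
Net CFSE = -40672 + 20790 = -19882 cm⁻¹.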